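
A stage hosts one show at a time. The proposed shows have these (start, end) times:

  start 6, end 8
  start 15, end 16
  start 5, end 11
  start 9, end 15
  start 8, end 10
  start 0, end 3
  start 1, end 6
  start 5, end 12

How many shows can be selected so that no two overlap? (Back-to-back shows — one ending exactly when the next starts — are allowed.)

4

Sorted by end: (0,3)  (1,6)  (6,8)  (8,10)  (5,11)  (5,12)  (9,15)  (15,16)
take (0,3); skip (1,6); take (6,8); take (8,10); skip (5,12); skip (9,15); take (15,16).
Selected 4 shows.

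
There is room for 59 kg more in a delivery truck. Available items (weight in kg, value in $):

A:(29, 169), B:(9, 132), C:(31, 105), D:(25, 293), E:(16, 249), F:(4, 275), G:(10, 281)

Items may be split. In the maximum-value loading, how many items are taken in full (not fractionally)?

4

Sort by value per unit weight and fill in that order.
Order: F (275/4=68.75) > G (281/10=28.10) > E (249/16=15.56) > B (132/9=14.67) > D (293/25=11.72) > A (169/29=5.83) > C (105/31=3.39)
Fill: take F (4 @ 275) → take G (10 @ 281) → take E (16 @ 249) → take B (9 @ 132) → take 20/25 of D → 234.40; 59/59 used.
4 item(s) taken whole; one partial (take 20/25 of D).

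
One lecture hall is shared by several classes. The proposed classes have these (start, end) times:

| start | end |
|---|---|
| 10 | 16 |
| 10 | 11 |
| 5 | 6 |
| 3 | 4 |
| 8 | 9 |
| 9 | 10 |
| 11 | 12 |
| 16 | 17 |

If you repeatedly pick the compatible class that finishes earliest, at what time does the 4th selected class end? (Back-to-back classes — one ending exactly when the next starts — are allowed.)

Greedy by earliest finish: after sorting by end time, pick each interval compatible with the last pick.
Sorted by end: (3,4)  (5,6)  (8,9)  (9,10)  (10,11)  (11,12)  (10,16)  (16,17)
take (3,4); take (5,6); take (8,9); take (9,10); take (10,11); take (11,12); take (16,17).
Selected: (3,4) (5,6) (8,9) (9,10) (10,11) (11,12) (16,17)

10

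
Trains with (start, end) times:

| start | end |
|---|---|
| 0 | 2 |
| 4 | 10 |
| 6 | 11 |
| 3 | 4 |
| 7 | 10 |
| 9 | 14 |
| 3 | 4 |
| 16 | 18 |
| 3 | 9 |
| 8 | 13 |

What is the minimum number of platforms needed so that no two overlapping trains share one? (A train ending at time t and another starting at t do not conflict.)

5

The answer is the maximum number of intervals overlapping at any instant.
Events (time:±→running): 0:+→1 2:-→0 3:+→1 3:+→2 3:+→3 4:-→2 4:-→1 4:+→2 6:+→3 7:+→4 8:+→5 … peak 5.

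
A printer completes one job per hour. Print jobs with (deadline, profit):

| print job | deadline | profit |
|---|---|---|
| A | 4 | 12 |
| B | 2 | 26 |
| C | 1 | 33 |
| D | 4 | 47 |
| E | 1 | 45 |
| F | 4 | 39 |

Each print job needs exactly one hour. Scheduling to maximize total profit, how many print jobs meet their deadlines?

By profit: D(d4,47), E(d1,45), F(d4,39), C(d1,33), B(d2,26), A(d4,12)
D→slot 4; E→slot 1; F→slot 3; C skipped; B→slot 2; A skipped.
4 of 6 scheduled.

4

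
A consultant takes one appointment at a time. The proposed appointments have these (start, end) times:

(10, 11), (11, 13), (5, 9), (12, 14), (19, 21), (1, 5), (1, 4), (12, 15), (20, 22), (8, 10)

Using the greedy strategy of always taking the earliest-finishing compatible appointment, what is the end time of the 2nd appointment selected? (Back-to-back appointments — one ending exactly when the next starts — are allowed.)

Sorted by end: (1,4)  (1,5)  (5,9)  (8,10)  (10,11)  (11,13)  (12,14)  (12,15)  (19,21)  (20,22)
take (1,4); take (5,9); take (10,11); take (11,13); skip (12,15); take (19,21).
Selected: (1,4) (5,9) (10,11) (11,13) (19,21)

9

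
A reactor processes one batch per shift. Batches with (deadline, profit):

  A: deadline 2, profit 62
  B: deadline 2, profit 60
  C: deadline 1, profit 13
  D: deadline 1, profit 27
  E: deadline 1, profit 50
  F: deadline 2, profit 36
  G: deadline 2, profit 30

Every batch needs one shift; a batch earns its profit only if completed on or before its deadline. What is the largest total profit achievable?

122

Profit order: A=62 B=60 E=50 F=36 G=30 D=27 C=13
Assign: A→slot 2, B→slot 1, E skipped, F skipped, G skipped, D skipped, C skipped.
Slots: [1:B] [2:A]
Profit = 60 + 62 = 122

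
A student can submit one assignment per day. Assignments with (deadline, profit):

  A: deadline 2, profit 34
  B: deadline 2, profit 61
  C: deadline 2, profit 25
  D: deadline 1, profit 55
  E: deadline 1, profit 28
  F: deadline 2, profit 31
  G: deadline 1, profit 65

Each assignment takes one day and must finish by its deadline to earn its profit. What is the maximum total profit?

126

Sort by profit descending; place each in the latest free slot ≤ its deadline.
By profit: G(d1,65), B(d2,61), D(d1,55), A(d2,34), F(d2,31), E(d1,28), C(d2,25)
G→slot 1; B→slot 2; D skipped; A skipped; F skipped; E skipped; C skipped.
Profit = 65 + 61 = 126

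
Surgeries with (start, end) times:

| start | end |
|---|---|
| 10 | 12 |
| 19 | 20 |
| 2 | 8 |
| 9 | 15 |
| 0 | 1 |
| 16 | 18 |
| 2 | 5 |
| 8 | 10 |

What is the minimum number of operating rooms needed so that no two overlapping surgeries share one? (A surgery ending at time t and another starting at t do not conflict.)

Events (time:±→running): 0:+→1 1:-→0 2:+→1 2:+→2 … peak 2.

2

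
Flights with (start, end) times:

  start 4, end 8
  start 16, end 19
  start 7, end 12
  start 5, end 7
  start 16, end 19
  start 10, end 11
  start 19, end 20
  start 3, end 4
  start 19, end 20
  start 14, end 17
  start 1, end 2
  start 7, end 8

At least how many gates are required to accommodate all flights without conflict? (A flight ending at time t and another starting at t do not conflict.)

3

Count concurrent intervals with a sweep; the peak is the room count.
Events (time:±→running): 1:+→1 2:-→0 3:+→1 4:-→0 4:+→1 5:+→2 7:-→1 7:+→2 7:+→3 … peak 3.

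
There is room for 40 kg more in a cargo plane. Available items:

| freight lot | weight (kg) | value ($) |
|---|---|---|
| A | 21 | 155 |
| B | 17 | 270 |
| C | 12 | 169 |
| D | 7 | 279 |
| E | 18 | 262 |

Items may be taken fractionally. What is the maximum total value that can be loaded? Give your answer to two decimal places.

Sort by value per unit weight and fill in that order.
Order: D (279/7=39.86) > B (270/17=15.88) > E (262/18=14.56) > C (169/12=14.08) > A (155/21=7.38)
Fill: take D (7 @ 279) → take B (17 @ 270) → take 16/18 of E → 232.89; 40/40 used.
Total value = 781.89

781.89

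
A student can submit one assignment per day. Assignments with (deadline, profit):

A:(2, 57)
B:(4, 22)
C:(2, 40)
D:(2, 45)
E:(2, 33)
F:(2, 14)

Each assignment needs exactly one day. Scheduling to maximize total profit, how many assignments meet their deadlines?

Take jobs in profit order; each goes to the latest open slot no later than its deadline.
Profit order: A=57 D=45 C=40 E=33 B=22 F=14
Assign: A→slot 2, D→slot 1, C skipped, E skipped, B→slot 4, F skipped.
Slots: [1:D] [2:A] [4:B]
3 of 6 scheduled.

3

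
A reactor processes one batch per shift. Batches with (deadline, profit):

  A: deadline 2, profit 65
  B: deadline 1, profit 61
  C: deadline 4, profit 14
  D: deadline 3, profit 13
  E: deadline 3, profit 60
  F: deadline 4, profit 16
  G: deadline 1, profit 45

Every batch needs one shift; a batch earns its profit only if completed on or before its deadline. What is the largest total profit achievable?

202

Sort by profit descending; place each in the latest free slot ≤ its deadline.
By profit: A(d2,65), B(d1,61), E(d3,60), G(d1,45), F(d4,16), C(d4,14), D(d3,13)
A→slot 2; B→slot 1; E→slot 3; G skipped; F→slot 4; C skipped; D skipped.
Profit = 61 + 65 + 60 + 16 = 202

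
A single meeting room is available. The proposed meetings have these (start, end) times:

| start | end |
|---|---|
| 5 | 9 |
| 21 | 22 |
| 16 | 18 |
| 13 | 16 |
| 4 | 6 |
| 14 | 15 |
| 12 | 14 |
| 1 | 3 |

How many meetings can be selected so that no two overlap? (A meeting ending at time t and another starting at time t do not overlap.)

Sorted by end: (1,3)  (4,6)  (5,9)  (12,14)  (14,15)  (13,16)  (16,18)  (21,22)
take (1,3); take (4,6); skip (5,9); take (12,14); take (14,15); take (16,18); take (21,22).
Selected 6 meetings.

6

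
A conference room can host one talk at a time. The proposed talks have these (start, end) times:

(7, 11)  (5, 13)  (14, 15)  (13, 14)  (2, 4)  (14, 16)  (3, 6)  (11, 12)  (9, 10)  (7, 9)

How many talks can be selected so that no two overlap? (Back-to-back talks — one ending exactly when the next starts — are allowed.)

Order by finish time; keep every interval that doesn't clash with the previous kept one.
By end time: (2,4), (3,6), (7,9), (9,10), (7,11), (11,12), (5,13), (13,14), (14,15), (14,16).
Pick (2,4); next start ≥ 4 → (7,9); next start ≥ 9 → (9,10); next start ≥ 10 → (11,12); next start ≥ 12 → (13,14); next start ≥ 14 → (14,15).
Selected 6 talks.

6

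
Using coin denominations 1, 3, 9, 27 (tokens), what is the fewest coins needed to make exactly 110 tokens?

Use the largest denomination that fits, subtract, and repeat.
110 = 4×27 + 2×1
Total coins = 4 + 2 = 6

6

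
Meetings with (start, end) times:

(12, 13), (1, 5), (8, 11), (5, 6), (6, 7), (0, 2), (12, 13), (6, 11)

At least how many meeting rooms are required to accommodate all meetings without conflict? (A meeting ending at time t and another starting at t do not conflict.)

2

Count concurrent intervals with a sweep; the peak is the room count.
starts: [0, 1, 5, 6, 6, 8, 12, 12]
ends:   [2, 5, 6, 7, 11, 11, 13, 13]
s0→1 s1→2  — peak 2.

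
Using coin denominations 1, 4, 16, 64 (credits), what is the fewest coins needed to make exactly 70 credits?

4

70 − 1×64→6 − 1×4→2 − 2×1→0
Total coins = 1 + 1 + 2 = 4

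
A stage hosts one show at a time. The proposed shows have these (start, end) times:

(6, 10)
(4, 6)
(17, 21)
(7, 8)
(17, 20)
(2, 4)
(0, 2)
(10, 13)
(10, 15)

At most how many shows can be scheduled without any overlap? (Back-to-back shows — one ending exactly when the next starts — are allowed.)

By end time: (0,2), (2,4), (4,6), (7,8), (6,10), (10,13), (10,15), (17,20), (17,21).
Pick (0,2); next start ≥ 2 → (2,4); next start ≥ 4 → (4,6); next start ≥ 6 → (7,8); next start ≥ 8 → (10,13); next start ≥ 13 → (17,20).
Selected 6 shows.

6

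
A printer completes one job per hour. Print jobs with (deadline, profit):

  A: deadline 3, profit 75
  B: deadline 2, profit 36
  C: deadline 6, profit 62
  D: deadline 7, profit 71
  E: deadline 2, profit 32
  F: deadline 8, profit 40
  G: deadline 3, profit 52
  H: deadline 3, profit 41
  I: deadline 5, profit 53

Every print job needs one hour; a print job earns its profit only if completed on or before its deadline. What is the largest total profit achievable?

394

By profit: A(d3,75), D(d7,71), C(d6,62), I(d5,53), G(d3,52), H(d3,41), F(d8,40), B(d2,36), E(d2,32)
A→slot 3; D→slot 7; C→slot 6; I→slot 5; G→slot 2; H→slot 1; F→slot 8; B skipped; E skipped.
Profit = 41 + 52 + 75 + 53 + 62 + 71 + 40 = 394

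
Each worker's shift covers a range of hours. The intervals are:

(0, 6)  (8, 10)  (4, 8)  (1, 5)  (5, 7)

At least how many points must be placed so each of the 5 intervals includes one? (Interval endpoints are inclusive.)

2

Sort by right endpoint; whenever an interval is uncovered, place a point at its right end.
By right end: [1,5]  [0,6]  [5,7]  [4,8]  [8,10]
[1,5] uncovered → point at 5; [8,10] uncovered → point at 10.
Points: 5, 10 (2 total).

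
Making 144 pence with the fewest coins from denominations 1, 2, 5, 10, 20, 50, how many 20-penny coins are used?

2

Greedy: take as many of the largest coin as possible, then repeat with the remainder.
144 = 2×50 + 2×20 + 2×2
Count of 20: 2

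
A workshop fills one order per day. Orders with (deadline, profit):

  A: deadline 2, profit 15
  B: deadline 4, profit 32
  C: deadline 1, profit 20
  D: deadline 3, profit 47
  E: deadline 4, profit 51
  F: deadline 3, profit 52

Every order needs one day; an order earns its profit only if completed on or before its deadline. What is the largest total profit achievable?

182

Profit order: F=52 E=51 D=47 B=32 C=20 A=15
Assign: F→slot 3, E→slot 4, D→slot 2, B→slot 1, C skipped, A skipped.
Slots: [1:B] [2:D] [3:F] [4:E]
Profit = 32 + 47 + 52 + 51 = 182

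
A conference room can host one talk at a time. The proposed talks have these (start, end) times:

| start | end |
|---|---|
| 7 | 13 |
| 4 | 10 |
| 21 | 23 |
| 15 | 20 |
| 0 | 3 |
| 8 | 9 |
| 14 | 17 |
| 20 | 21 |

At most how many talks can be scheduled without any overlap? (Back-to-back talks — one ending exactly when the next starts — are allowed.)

5

Greedy by earliest finish: after sorting by end time, pick each interval compatible with the last pick.
By end time: (0,3), (8,9), (4,10), (7,13), (14,17), (15,20), (20,21), (21,23).
Pick (0,3); next start ≥ 3 → (8,9); next start ≥ 9 → (14,17); next start ≥ 17 → (20,21); next start ≥ 21 → (21,23).
Selected 5 talks.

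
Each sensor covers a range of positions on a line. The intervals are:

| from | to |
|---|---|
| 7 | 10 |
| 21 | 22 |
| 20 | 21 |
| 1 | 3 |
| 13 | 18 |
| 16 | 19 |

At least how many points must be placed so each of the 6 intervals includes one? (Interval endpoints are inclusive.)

4

Process intervals by earliest right end; each time one isn't hit yet, stab at its right endpoint.
By right end: [1,3]  [7,10]  [13,18]  [16,19]  [20,21]  [21,22]
[1,3] uncovered → point at 3; [7,10] uncovered → point at 10; [13,18] uncovered → point at 18; [20,21] uncovered → point at 21.
Points: 3, 10, 18, 21 (4 total).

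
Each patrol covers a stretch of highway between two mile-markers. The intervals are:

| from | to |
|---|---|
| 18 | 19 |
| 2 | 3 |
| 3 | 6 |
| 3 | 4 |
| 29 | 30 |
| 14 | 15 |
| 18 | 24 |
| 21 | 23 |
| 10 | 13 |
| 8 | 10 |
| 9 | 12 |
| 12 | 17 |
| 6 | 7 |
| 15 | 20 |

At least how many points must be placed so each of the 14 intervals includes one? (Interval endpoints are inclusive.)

7

By right end: [2,3]  [3,4]  [3,6]  [6,7]  [8,10]  [9,12]  [10,13]  [14,15]  [12,17]  [18,19]  [15,20]  [21,23]  [18,24]  [29,30]
[2,3] uncovered → point at 3; [6,7] uncovered → point at 7; [8,10] uncovered → point at 10; [14,15] uncovered → point at 15; [18,19] uncovered → point at 19; [21,23] uncovered → point at 23; [29,30] uncovered → point at 30.
Points: 3, 7, 10, 15, 19, 23, 30 (7 total).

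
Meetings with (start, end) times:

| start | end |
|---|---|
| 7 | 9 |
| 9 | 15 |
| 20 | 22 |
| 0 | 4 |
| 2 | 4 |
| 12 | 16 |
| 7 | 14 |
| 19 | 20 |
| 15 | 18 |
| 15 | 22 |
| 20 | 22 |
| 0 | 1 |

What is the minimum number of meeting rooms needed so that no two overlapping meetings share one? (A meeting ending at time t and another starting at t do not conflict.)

3

The answer is the maximum number of intervals overlapping at any instant.
starts: [0, 0, 2, 7, 7, 9, 12, 15, 15, 19, 20, 20]
ends:   [1, 4, 4, 9, 14, 15, 16, 18, 20, 22, 22, 22]
s0→1 s0→2 e1→1 s2→2 e4→1 e4→0 s7→1 s7→2 e9→1 s9→2 s12→3  — peak 3.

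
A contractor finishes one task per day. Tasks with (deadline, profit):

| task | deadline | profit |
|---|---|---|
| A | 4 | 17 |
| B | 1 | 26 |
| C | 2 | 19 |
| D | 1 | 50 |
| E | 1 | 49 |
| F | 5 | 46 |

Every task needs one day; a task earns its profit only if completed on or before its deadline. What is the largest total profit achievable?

132

Sort by profit descending; place each in the latest free slot ≤ its deadline.
By profit: D(d1,50), E(d1,49), F(d5,46), B(d1,26), C(d2,19), A(d4,17)
D→slot 1; E skipped; F→slot 5; B skipped; C→slot 2; A→slot 4.
Profit = 50 + 19 + 17 + 46 = 132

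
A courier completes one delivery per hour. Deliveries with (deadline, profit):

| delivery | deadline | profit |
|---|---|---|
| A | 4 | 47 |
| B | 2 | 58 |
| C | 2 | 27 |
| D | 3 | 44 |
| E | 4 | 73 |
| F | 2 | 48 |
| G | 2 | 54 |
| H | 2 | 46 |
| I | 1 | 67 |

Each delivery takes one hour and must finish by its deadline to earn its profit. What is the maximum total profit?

245

Take jobs in profit order; each goes to the latest open slot no later than its deadline.
Profit order: E=73 I=67 B=58 G=54 F=48 A=47 H=46 D=44 C=27
Assign: E→slot 4, I→slot 1, B→slot 2, G skipped, F skipped, A→slot 3, H skipped, D skipped, C skipped.
Slots: [1:I] [2:B] [3:A] [4:E]
Profit = 67 + 58 + 47 + 73 = 245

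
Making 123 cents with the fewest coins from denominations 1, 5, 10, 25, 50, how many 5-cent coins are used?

0

Greedy: take as many of the largest coin as possible, then repeat with the remainder.
123 = 2×50 + 2×10 + 3×1
Count of 5: 0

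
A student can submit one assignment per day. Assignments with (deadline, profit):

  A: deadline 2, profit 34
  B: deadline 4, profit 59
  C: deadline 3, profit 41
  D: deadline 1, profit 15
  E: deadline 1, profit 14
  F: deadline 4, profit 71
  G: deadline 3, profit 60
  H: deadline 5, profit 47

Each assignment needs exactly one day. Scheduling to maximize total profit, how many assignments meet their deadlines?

Take jobs in profit order; each goes to the latest open slot no later than its deadline.
By profit: F(d4,71), G(d3,60), B(d4,59), H(d5,47), C(d3,41), A(d2,34), D(d1,15), E(d1,14)
F→slot 4; G→slot 3; B→slot 2; H→slot 5; C→slot 1; A skipped; D skipped; E skipped.
5 of 8 scheduled.

5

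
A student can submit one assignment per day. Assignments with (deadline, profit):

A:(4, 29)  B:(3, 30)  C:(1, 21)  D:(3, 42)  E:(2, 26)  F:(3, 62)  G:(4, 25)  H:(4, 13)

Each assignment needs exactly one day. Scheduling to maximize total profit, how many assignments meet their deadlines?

Take jobs in profit order; each goes to the latest open slot no later than its deadline.
By profit: F(d3,62), D(d3,42), B(d3,30), A(d4,29), E(d2,26), G(d4,25), C(d1,21), H(d4,13)
F→slot 3; D→slot 2; B→slot 1; A→slot 4; E skipped; G skipped; C skipped; H skipped.
4 of 8 scheduled.

4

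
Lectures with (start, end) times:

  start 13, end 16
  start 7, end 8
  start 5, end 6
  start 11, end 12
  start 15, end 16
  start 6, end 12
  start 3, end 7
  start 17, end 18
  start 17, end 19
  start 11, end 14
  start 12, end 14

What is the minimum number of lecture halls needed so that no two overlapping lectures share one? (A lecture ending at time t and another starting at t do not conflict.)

starts: [3, 5, 6, 7, 11, 11, 12, 13, 15, 17, 17]
ends:   [6, 7, 8, 12, 12, 14, 14, 16, 16, 18, 19]
s3→1 s5→2 e6→1 s6→2 e7→1 s7→2 e8→1 s11→2 s11→3  — peak 3.

3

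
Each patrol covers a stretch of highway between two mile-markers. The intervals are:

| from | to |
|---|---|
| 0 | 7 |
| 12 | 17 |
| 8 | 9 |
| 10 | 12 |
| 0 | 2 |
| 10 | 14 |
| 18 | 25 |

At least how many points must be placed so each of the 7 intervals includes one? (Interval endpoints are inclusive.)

Process intervals by earliest right end; each time one isn't hit yet, stab at its right endpoint.
By right end: [0,2]  [0,7]  [8,9]  [10,12]  [10,14]  [12,17]  [18,25]
[0,2] uncovered → point at 2; [8,9] uncovered → point at 9; [10,12] uncovered → point at 12; [18,25] uncovered → point at 25.
Points: 2, 9, 12, 25 (4 total).

4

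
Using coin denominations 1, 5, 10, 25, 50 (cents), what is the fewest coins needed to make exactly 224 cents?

Use the largest denomination that fits, subtract, and repeat.
224 − 4×50→24 − 2×10→4 − 4×1→0
Total coins = 4 + 2 + 4 = 10

10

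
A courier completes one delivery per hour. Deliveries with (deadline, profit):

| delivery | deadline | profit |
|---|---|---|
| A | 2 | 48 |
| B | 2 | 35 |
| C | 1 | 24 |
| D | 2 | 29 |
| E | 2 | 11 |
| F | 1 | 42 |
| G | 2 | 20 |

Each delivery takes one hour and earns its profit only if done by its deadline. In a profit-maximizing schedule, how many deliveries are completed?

2

Take jobs in profit order; each goes to the latest open slot no later than its deadline.
Profit order: A=48 F=42 B=35 D=29 C=24 G=20 E=11
Assign: A→slot 2, F→slot 1, B skipped, D skipped, C skipped, G skipped, E skipped.
Slots: [1:F] [2:A]
2 of 7 scheduled.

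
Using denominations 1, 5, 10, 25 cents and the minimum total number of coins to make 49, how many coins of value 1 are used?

4

Greedy: take as many of the largest coin as possible, then repeat with the remainder.
49 − 1×25→24 − 2×10→4 − 4×1→0
Count of 1: 4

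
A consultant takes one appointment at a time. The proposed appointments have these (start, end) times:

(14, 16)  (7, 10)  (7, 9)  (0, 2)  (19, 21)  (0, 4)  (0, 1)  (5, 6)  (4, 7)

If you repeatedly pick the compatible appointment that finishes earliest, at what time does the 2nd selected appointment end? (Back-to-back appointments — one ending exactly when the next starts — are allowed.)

Sorted by end: (0,1)  (0,2)  (0,4)  (5,6)  (4,7)  (7,9)  (7,10)  (14,16)  (19,21)
take (0,1); skip (0,4); take (5,6); skip (4,7); take (7,9); take (14,16); take (19,21).
Selected: (0,1) (5,6) (7,9) (14,16) (19,21)

6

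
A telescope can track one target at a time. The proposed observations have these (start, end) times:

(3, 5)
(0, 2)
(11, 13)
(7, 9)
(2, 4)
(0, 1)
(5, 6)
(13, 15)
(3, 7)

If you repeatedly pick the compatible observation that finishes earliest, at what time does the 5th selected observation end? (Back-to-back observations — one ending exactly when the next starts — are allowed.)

By end time: (0,1), (0,2), (2,4), (3,5), (5,6), (3,7), (7,9), (11,13), (13,15).
Pick (0,1); next start ≥ 1 → (2,4); next start ≥ 4 → (5,6); next start ≥ 6 → (7,9); next start ≥ 9 → (11,13); next start ≥ 13 → (13,15).
Selected: (0,1) (2,4) (5,6) (7,9) (11,13) (13,15)

13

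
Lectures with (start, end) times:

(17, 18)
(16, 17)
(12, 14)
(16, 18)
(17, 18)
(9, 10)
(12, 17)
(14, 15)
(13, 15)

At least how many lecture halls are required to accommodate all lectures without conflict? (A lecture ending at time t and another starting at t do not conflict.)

3

Count concurrent intervals with a sweep; the peak is the room count.
starts: [9, 12, 12, 13, 14, 16, 16, 17, 17]
ends:   [10, 14, 15, 15, 17, 17, 18, 18, 18]
s9→1 e10→0 s12→1 s12→2 s13→3  — peak 3.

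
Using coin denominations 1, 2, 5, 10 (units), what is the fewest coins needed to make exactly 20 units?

Use the largest denomination that fits, subtract, and repeat.
20 = 2×10
Total coins = 2 = 2

2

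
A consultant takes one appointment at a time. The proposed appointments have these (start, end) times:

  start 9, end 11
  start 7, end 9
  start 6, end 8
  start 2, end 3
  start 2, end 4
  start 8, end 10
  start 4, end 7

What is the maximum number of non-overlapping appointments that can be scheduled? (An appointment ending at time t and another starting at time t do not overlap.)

4

By end time: (2,3), (2,4), (4,7), (6,8), (7,9), (8,10), (9,11).
Pick (2,3); next start ≥ 3 → (4,7); next start ≥ 7 → (7,9); next start ≥ 9 → (9,11).
Selected 4 appointments.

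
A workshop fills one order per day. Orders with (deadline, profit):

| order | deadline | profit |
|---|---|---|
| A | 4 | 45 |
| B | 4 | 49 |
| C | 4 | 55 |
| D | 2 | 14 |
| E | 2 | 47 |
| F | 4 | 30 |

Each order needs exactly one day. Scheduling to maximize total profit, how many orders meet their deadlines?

4

Sort by profit descending; place each in the latest free slot ≤ its deadline.
By profit: C(d4,55), B(d4,49), E(d2,47), A(d4,45), F(d4,30), D(d2,14)
C→slot 4; B→slot 3; E→slot 2; A→slot 1; F skipped; D skipped.
4 of 6 scheduled.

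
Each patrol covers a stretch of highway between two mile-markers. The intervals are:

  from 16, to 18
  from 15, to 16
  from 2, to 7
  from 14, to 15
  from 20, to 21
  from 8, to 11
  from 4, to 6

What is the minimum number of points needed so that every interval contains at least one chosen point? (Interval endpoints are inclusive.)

By right end: [4,6]  [2,7]  [8,11]  [14,15]  [15,16]  [16,18]  [20,21]
[4,6] uncovered → point at 6; [8,11] uncovered → point at 11; [14,15] uncovered → point at 15; [16,18] uncovered → point at 18; [20,21] uncovered → point at 21.
Points: 6, 11, 15, 18, 21 (5 total).

5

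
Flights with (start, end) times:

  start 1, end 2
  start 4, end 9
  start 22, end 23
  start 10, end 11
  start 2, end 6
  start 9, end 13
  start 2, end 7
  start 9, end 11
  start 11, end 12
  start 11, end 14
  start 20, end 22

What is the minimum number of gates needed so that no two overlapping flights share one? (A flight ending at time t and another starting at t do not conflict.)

Count concurrent intervals with a sweep; the peak is the room count.
Events (time:±→running): 1:+→1 2:-→0 2:+→1 2:+→2 4:+→3 … peak 3.

3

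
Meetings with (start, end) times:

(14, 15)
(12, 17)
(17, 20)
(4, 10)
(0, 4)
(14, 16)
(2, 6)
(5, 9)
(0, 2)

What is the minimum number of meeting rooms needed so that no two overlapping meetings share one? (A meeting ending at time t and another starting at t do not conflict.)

Count concurrent intervals with a sweep; the peak is the room count.
Events (time:±→running): 0:+→1 0:+→2 2:-→1 2:+→2 4:-→1 4:+→2 5:+→3 … peak 3.

3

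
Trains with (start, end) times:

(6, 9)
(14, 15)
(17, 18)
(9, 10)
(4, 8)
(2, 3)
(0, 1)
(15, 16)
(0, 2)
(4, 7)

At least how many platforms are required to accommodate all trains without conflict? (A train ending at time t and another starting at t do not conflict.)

The answer is the maximum number of intervals overlapping at any instant.
starts: [0, 0, 2, 4, 4, 6, 9, 14, 15, 17]
ends:   [1, 2, 3, 7, 8, 9, 10, 15, 16, 18]
s0→1 s0→2 e1→1 e2→0 s2→1 e3→0 s4→1 s4→2 s6→3  — peak 3.

3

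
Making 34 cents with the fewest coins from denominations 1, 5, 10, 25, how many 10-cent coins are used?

Greedy: take as many of the largest coin as possible, then repeat with the remainder.
34 = 1×25 + 1×5 + 4×1
Count of 10: 0

0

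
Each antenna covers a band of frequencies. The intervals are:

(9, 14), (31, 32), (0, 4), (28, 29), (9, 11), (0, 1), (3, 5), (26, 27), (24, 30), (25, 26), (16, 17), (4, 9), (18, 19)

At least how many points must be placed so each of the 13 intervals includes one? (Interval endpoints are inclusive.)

By right end: [0,1]  [0,4]  [3,5]  [4,9]  [9,11]  [9,14]  [16,17]  [18,19]  [25,26]  [26,27]  [28,29]  [24,30]  [31,32]
[0,1] uncovered → point at 1; [3,5] uncovered → point at 5; [9,11] uncovered → point at 11; [16,17] uncovered → point at 17; [18,19] uncovered → point at 19; [25,26] uncovered → point at 26; [28,29] uncovered → point at 29; [31,32] uncovered → point at 32.
Points: 1, 5, 11, 17, 19, 26, 29, 32 (8 total).

8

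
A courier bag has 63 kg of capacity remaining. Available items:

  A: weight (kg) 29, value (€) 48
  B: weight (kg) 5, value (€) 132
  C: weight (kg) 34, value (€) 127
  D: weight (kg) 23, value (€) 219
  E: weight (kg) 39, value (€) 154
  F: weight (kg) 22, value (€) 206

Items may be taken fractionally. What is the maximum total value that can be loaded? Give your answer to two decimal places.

Greedy by value/weight ratio, highest first.
Ratios (sorted): B 26.40, D 9.52, F 9.36, E 3.95, C 3.74, A 1.66
take B (5 @ 132); take D (23 @ 219); take F (22 @ 206); take 13/39 of E → 51.33. Capacity used 63/63.
Total value = 608.33

608.33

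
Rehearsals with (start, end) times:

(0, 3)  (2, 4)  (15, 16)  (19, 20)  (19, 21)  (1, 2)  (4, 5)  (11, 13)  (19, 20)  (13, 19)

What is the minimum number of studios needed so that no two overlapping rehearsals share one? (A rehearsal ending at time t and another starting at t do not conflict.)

3

starts: [0, 1, 2, 4, 11, 13, 15, 19, 19, 19]
ends:   [2, 3, 4, 5, 13, 16, 19, 20, 20, 21]
s0→1 s1→2 e2→1 s2→2 e3→1 e4→0 s4→1 e5→0 s11→1 e13→0 s13→1 s15→2 e16→1 e19→0 s19→1 s19→2 s19→3  — peak 3.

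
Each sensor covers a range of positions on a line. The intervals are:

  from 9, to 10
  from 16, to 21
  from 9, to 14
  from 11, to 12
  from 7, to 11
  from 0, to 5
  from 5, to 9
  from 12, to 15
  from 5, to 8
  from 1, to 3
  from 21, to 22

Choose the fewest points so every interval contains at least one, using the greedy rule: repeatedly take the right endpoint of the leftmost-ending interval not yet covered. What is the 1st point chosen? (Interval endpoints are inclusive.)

Sorted: [1,3] [0,5] [5,8] [5,9] [9,10] [7,11] [11,12] [9,14] [12,15] [16,21] [21,22]
{[1,3],[0,5]} hit by 3; {[5,8],[5,9]} hit by 8; {[9,10],[7,11]} hit by 10; {[11,12],[9,14],[12,15]} hit by 12; {[16,21],[21,22]} hit by 21.
Points: 3, 8, 10, 12, 21 (5 total).

3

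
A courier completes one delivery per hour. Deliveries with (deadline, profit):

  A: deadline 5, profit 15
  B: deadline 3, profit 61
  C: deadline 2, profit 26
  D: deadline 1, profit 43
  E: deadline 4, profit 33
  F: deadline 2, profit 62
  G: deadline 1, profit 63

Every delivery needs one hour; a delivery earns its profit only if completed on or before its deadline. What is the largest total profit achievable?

234

Profit order: G=63 F=62 B=61 D=43 E=33 C=26 A=15
Assign: G→slot 1, F→slot 2, B→slot 3, D skipped, E→slot 4, C skipped, A→slot 5.
Slots: [1:G] [2:F] [3:B] [4:E] [5:A]
Profit = 63 + 62 + 61 + 33 + 15 = 234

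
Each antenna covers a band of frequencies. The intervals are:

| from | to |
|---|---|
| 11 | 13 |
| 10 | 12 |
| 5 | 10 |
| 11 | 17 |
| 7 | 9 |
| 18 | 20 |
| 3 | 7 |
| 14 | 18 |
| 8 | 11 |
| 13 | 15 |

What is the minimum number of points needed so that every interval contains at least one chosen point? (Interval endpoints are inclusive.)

4

By right end: [3,7]  [7,9]  [5,10]  [8,11]  [10,12]  [11,13]  [13,15]  [11,17]  [14,18]  [18,20]
[3,7] uncovered → point at 7; [8,11] uncovered → point at 11; [13,15] uncovered → point at 15; [18,20] uncovered → point at 20.
Points: 7, 11, 15, 20 (4 total).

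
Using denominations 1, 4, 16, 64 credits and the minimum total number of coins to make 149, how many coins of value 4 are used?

149 = 2×64 + 1×16 + 1×4 + 1×1
Count of 4: 1

1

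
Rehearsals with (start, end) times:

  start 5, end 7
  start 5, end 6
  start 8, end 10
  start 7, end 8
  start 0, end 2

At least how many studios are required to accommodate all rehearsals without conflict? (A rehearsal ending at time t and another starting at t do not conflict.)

starts: [0, 5, 5, 7, 8]
ends:   [2, 6, 7, 8, 10]
s0→1 e2→0 s5→1 s5→2  — peak 2.

2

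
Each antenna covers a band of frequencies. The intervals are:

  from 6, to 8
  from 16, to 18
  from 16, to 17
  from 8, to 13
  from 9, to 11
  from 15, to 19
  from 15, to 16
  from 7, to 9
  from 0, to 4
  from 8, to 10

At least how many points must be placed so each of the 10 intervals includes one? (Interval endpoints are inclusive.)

By right end: [0,4]  [6,8]  [7,9]  [8,10]  [9,11]  [8,13]  [15,16]  [16,17]  [16,18]  [15,19]
[0,4] uncovered → point at 4; [6,8] uncovered → point at 8; [9,11] uncovered → point at 11; [15,16] uncovered → point at 16.
Points: 4, 8, 11, 16 (4 total).

4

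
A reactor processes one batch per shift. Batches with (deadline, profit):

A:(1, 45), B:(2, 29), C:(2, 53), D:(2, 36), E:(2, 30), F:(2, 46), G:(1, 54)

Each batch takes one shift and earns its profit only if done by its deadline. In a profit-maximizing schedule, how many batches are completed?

2

By profit: G(d1,54), C(d2,53), F(d2,46), A(d1,45), D(d2,36), E(d2,30), B(d2,29)
G→slot 1; C→slot 2; F skipped; A skipped; D skipped; E skipped; B skipped.
2 of 7 scheduled.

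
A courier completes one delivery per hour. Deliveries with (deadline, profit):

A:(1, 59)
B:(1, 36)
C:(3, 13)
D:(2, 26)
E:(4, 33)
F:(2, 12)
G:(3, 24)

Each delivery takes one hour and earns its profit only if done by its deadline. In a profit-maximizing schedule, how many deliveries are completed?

4

Profit order: A=59 B=36 E=33 D=26 G=24 C=13 F=12
Assign: A→slot 1, B skipped, E→slot 4, D→slot 2, G→slot 3, C skipped, F skipped.
Slots: [1:A] [2:D] [3:G] [4:E]
4 of 7 scheduled.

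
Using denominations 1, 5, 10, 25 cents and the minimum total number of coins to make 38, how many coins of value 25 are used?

Use the largest denomination that fits, subtract, and repeat.
38 = 1×25 + 1×10 + 3×1
Count of 25: 1

1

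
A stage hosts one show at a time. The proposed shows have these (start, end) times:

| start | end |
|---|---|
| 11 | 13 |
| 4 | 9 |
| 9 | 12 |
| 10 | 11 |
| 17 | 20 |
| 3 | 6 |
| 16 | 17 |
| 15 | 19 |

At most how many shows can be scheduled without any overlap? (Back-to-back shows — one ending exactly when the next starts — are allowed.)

5

Greedy by earliest finish: after sorting by end time, pick each interval compatible with the last pick.
By end time: (3,6), (4,9), (10,11), (9,12), (11,13), (16,17), (15,19), (17,20).
Pick (3,6); next start ≥ 6 → (10,11); next start ≥ 11 → (11,13); next start ≥ 13 → (16,17); next start ≥ 17 → (17,20).
Selected 5 shows.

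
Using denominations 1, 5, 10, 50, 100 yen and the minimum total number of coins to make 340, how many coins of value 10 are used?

4

Greedy: take as many of the largest coin as possible, then repeat with the remainder.
340 − 3×100→40 − 4×10→0
Count of 10: 4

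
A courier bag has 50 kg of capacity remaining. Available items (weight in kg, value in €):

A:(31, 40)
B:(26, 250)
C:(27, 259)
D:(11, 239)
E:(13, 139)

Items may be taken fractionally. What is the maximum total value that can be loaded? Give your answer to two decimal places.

Ratios (sorted): D 21.73, E 10.69, B 9.62, C 9.59, A 1.29
take D (11 @ 239); take E (13 @ 139); take B (26 @ 250). Capacity used 50/50.
Total value = 628.00

628.00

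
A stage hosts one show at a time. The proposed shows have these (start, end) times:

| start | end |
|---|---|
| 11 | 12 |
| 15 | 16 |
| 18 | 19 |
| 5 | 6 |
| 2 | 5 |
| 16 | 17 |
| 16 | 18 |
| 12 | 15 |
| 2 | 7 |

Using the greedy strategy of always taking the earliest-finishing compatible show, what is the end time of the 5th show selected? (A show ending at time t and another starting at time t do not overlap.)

16

Order by finish time; keep every interval that doesn't clash with the previous kept one.
By end time: (2,5), (5,6), (2,7), (11,12), (12,15), (15,16), (16,17), (16,18), (18,19).
Pick (2,5); next start ≥ 5 → (5,6); next start ≥ 6 → (11,12); next start ≥ 12 → (12,15); next start ≥ 15 → (15,16); next start ≥ 16 → (16,17); next start ≥ 17 → (18,19).
Selected: (2,5) (5,6) (11,12) (12,15) (15,16) (16,17) (18,19)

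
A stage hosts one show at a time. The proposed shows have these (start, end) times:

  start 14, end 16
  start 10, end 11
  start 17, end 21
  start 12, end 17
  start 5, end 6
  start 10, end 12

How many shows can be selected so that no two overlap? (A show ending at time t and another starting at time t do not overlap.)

4

Sort by end time and greedily take each interval whose start is ≥ the last chosen end.
By end time: (5,6), (10,11), (10,12), (14,16), (12,17), (17,21).
Pick (5,6); next start ≥ 6 → (10,11); next start ≥ 11 → (14,16); next start ≥ 16 → (17,21).
Selected 4 shows.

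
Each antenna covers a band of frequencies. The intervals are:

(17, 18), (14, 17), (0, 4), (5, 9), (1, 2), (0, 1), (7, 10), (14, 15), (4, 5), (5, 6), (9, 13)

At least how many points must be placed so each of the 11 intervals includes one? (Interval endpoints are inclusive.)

Sorted: [0,1] [1,2] [0,4] [4,5] [5,6] [5,9] [7,10] [9,13] [14,15] [14,17] [17,18]
{[0,1],[1,2],[0,4]} hit by 1; {[4,5],[5,6],[5,9]} hit by 5; {[7,10],[9,13]} hit by 10; {[14,15],[14,17]} hit by 15; {[17,18]} hit by 18.
Points: 1, 5, 10, 15, 18 (5 total).

5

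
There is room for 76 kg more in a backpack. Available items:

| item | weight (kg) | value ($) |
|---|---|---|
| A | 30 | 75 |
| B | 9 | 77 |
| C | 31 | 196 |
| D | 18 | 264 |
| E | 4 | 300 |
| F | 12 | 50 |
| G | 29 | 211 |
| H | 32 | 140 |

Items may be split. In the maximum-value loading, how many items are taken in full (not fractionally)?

Order: E (300/4=75.00) > D (264/18=14.67) > B (77/9=8.56) > G (211/29=7.28) > C (196/31=6.32) > H (140/32=4.38) > F (50/12=4.17) > A (75/30=2.50)
Fill: take E (4 @ 300) → take D (18 @ 264) → take B (9 @ 77) → take G (29 @ 211) → take 16/31 of C → 101.16; 76/76 used.
4 item(s) taken whole; one partial (take 16/31 of C).

4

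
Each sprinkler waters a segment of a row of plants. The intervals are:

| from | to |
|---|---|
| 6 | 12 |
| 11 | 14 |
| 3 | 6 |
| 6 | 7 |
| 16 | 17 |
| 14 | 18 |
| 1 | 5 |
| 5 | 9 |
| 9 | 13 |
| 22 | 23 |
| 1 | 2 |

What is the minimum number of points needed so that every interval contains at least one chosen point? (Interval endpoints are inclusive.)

5

Process intervals by earliest right end; each time one isn't hit yet, stab at its right endpoint.
By right end: [1,2]  [1,5]  [3,6]  [6,7]  [5,9]  [6,12]  [9,13]  [11,14]  [16,17]  [14,18]  [22,23]
[1,2] uncovered → point at 2; [3,6] uncovered → point at 6; [9,13] uncovered → point at 13; [16,17] uncovered → point at 17; [22,23] uncovered → point at 23.
Points: 2, 6, 13, 17, 23 (5 total).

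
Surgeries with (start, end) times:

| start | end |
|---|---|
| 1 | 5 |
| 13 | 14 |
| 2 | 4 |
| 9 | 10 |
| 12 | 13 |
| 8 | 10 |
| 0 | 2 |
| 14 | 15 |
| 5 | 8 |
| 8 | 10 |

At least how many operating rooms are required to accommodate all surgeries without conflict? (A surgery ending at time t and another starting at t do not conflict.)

3

The answer is the maximum number of intervals overlapping at any instant.
starts: [0, 1, 2, 5, 8, 8, 9, 12, 13, 14]
ends:   [2, 4, 5, 8, 10, 10, 10, 13, 14, 15]
s0→1 s1→2 e2→1 s2→2 e4→1 e5→0 s5→1 e8→0 s8→1 s8→2 s9→3  — peak 3.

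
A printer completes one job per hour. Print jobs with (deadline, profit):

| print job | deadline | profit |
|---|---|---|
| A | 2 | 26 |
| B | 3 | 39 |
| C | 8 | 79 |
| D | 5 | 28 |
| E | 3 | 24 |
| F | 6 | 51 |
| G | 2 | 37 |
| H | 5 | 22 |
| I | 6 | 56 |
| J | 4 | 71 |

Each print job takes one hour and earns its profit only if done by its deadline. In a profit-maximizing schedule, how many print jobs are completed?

Sort by profit descending; place each in the latest free slot ≤ its deadline.
By profit: C(d8,79), J(d4,71), I(d6,56), F(d6,51), B(d3,39), G(d2,37), D(d5,28), A(d2,26), E(d3,24), H(d5,22)
C→slot 8; J→slot 4; I→slot 6; F→slot 5; B→slot 3; G→slot 2; D→slot 1; A skipped; E skipped; H skipped.
7 of 10 scheduled.

7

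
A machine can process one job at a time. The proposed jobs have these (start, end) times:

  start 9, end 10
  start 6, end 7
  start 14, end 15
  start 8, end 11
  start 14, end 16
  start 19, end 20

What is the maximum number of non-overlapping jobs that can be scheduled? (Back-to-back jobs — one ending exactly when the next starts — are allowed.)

By end time: (6,7), (9,10), (8,11), (14,15), (14,16), (19,20).
Pick (6,7); next start ≥ 7 → (9,10); next start ≥ 10 → (14,15); next start ≥ 15 → (19,20).
Selected 4 jobs.

4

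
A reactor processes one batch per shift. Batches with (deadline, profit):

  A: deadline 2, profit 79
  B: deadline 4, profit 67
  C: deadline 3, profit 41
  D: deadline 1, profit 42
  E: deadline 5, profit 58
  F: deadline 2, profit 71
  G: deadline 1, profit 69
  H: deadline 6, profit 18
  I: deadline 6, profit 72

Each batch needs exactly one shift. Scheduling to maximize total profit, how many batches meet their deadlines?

Profit order: A=79 I=72 F=71 G=69 B=67 E=58 D=42 C=41 H=18
Assign: A→slot 2, I→slot 6, F→slot 1, G skipped, B→slot 4, E→slot 5, D skipped, C→slot 3, H skipped.
Slots: [1:F] [2:A] [3:C] [4:B] [5:E] [6:I]
6 of 9 scheduled.

6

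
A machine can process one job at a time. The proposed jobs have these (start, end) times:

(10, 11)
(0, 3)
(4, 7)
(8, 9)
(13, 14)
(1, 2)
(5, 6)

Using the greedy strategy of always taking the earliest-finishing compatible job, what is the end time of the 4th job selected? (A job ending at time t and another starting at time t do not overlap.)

11

Greedy by earliest finish: after sorting by end time, pick each interval compatible with the last pick.
Sorted by end: (1,2)  (0,3)  (5,6)  (4,7)  (8,9)  (10,11)  (13,14)
take (1,2); take (5,6); skip (4,7); take (8,9); take (10,11); take (13,14).
Selected: (1,2) (5,6) (8,9) (10,11) (13,14)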